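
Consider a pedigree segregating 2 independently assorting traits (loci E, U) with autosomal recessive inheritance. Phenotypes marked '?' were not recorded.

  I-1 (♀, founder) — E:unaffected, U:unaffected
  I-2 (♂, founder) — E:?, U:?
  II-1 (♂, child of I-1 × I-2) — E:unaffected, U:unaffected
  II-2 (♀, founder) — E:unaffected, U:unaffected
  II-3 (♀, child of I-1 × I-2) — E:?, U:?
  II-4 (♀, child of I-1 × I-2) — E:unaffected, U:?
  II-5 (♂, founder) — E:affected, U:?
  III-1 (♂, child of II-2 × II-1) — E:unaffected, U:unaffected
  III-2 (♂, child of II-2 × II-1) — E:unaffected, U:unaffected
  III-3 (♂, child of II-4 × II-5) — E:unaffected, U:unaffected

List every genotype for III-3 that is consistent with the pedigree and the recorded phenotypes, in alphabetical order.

III-3 ∈ {Ee UU, Ee Uu}

E/I-1 un ·: EE|Ee
E/I-2 ? ·: EE|Ee|ee
E/II-1 un I-1×I-2: EE|Ee
E/II-2 un ·: EE|Ee
E/II-3 ? I-1×I-2: EE|Ee|ee
E/II-4 un I-1×I-2: EE|Ee
E/II-5 aff ·: ee
E/III-1 un II-2×II-1: EE|Ee
E/III-2 un II-2×II-1: EE|Ee
E/III-3 un II-4×II-5: Ee
⇒ E over [I-1,I-2,II-1,II-2,II-3,II-4,II-5,III-1,III-2,III-3]: 211 consistent
U/I-1 un ·: UU|Uu
U/I-2 ? ·: UU|Uu|uu
U/II-1 un I-1×I-2: UU|Uu
U/II-2 un ·: UU|Uu
U/II-3 ? I-1×I-2: UU|Uu|uu
U/II-4 ? I-1×I-2: UU|Uu|uu
U/II-5 ? ·: UU|Uu|uu
U/III-1 un II-2×II-1: UU|Uu
U/III-2 un II-2×II-1: UU|Uu
U/III-3 un II-4×II-5: UU|Uu
⇒ U over [I-1,I-2,II-1,II-2,II-3,II-4,II-5,III-1,III-2,III-3]: 1069 consistent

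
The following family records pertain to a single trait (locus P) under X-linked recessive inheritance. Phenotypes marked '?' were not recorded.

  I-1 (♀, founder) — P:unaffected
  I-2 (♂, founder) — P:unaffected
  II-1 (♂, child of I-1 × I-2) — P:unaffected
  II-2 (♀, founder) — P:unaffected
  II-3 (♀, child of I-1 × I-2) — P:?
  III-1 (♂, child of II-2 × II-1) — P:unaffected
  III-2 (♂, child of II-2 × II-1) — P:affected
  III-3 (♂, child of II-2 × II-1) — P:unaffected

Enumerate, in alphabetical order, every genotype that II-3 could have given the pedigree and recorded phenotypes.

II-3 ∈ {X^PX^P, X^PX^p}

P/I-1 un ·: X^PX^P|X^PX^p
P/I-2 un ·: X^PY
P/II-1 un I-1×I-2: X^PY
P/II-2 un ·: X^PX^p
P/II-3 ? I-1×I-2: X^PX^P|X^PX^p
P/III-1 un II-2×II-1: X^PY
P/III-2 aff II-2×II-1: X^pY
P/III-3 un II-2×II-1: X^PY
⇒ P over [I-1,I-2,II-1,II-2,II-3,III-1,III-2,III-3]: 3 consistent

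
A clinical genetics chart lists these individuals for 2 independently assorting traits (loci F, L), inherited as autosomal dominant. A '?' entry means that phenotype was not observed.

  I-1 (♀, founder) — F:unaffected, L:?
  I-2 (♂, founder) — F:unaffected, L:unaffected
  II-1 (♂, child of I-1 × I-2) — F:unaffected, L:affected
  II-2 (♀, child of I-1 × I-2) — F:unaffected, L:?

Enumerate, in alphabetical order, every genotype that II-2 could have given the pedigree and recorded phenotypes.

II-2 ∈ {ff Ll, ff ll}

F/I-1 un ·: ff
F/I-2 un ·: ff
F/II-1 un I-1×I-2: ff
F/II-2 un I-1×I-2: ff
⇒ F over [I-1,I-2,II-1,II-2]: 1 consistent
L/I-1 ? ·: Ll|LL
L/I-2 un ·: ll
L/II-1 aff I-1×I-2: Ll
L/II-2 ? I-1×I-2: ll|Ll
⇒ L over [I-1,I-2,II-1,II-2]: 3 consistent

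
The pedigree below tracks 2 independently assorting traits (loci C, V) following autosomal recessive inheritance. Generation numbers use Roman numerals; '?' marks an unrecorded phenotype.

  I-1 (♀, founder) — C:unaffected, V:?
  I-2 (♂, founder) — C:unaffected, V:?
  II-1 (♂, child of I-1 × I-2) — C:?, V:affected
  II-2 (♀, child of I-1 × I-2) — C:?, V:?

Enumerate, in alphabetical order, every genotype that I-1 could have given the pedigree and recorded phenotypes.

C/I-1 un ·: CC|Cc
C/I-2 un ·: CC|Cc
C/II-1 ? I-1×I-2: CC|Cc|cc
C/II-2 ? I-1×I-2: CC|Cc|cc
⇒ C over [I-1,I-2,II-1,II-2]: 18 consistent
V/I-1 ? ·: Vv|vv
V/I-2 ? ·: Vv|vv
V/II-1 aff I-1×I-2: vv
V/II-2 ? I-1×I-2: VV|Vv|vv
⇒ V over [I-1,I-2,II-1,II-2]: 8 consistent

I-1 ∈ {CC Vv, CC vv, Cc Vv, Cc vv}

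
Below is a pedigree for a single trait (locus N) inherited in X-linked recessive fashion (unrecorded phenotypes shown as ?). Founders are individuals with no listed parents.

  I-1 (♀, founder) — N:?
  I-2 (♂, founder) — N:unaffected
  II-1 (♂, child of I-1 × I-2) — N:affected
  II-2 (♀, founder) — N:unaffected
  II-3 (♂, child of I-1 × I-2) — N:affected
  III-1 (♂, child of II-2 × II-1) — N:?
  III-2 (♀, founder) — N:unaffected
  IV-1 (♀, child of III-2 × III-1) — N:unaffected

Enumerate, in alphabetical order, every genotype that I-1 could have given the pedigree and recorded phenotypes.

N/I-1 ? ·: X^NX^n|X^nX^n
N/I-2 un ·: X^NY
N/II-1 aff I-1×I-2: X^nY
N/II-2 un ·: X^NX^N|X^NX^n
N/II-3 aff I-1×I-2: X^nY
N/III-1 ? II-2×II-1: X^NY|X^nY
N/III-2 un ·: X^NX^N|X^NX^n
N/IV-1 un III-2×III-1: X^NX^N|X^NX^n
⇒ N over [I-1,I-2,II-1,II-2,II-3,III-1,III-2,IV-1]: 16 consistent

I-1 ∈ {X^NX^n, X^nX^n}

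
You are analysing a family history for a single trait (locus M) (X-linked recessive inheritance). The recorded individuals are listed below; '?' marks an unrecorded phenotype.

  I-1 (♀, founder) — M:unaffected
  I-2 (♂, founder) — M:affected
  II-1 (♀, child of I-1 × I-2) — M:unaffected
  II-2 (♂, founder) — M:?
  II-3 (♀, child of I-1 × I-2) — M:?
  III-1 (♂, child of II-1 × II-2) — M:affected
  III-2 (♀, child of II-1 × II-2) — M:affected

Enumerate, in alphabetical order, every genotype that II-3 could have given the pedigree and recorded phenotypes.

M/I-1 un ·: X^MX^M|X^MX^m
M/I-2 aff ·: X^mY
M/II-1 un I-1×I-2: X^MX^m
M/II-2 ? ·: X^mY
M/II-3 ? I-1×I-2: X^MX^m|X^mX^m
M/III-1 aff II-1×II-2: X^mY
M/III-2 aff II-1×II-2: X^mX^m
⇒ M over [I-1,I-2,II-1,II-2,II-3,III-1,III-2]: 3 consistent

II-3 ∈ {X^MX^m, X^mX^m}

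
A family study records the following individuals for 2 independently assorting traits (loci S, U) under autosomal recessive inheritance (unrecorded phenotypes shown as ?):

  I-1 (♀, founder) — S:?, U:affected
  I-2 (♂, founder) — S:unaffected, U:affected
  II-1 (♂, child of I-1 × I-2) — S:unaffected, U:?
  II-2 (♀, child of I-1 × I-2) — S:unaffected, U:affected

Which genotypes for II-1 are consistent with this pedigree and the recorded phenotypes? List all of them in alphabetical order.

II-1 ∈ {SS uu, Ss uu}

S/I-1 ? ·: SS|Ss|ss
S/I-2 un ·: SS|Ss
S/II-1 un I-1×I-2: SS|Ss
S/II-2 un I-1×I-2: SS|Ss
⇒ S over [I-1,I-2,II-1,II-2]: 15 consistent
U/I-1 aff ·: uu
U/I-2 aff ·: uu
U/II-1 ? I-1×I-2: uu
U/II-2 aff I-1×I-2: uu
⇒ U over [I-1,I-2,II-1,II-2]: 1 consistent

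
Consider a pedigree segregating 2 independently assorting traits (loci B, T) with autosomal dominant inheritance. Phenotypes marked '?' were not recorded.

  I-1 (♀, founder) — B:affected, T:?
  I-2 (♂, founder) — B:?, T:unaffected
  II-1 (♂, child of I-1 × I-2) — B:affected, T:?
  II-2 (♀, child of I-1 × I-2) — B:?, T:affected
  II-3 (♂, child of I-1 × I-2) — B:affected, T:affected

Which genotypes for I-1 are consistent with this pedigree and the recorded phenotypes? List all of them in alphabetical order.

B/I-1 aff ·: Bb|BB
B/I-2 ? ·: bb|Bb|BB
B/II-1 aff I-1×I-2: Bb|BB
B/II-2 ? I-1×I-2: bb|Bb|BB
B/II-3 aff I-1×I-2: Bb|BB
⇒ B over [I-1,I-2,II-1,II-2,II-3]: 32 consistent
T/I-1 ? ·: Tt|TT
T/I-2 un ·: tt
T/II-1 ? I-1×I-2: tt|Tt
T/II-2 aff I-1×I-2: Tt
T/II-3 aff I-1×I-2: Tt
⇒ T over [I-1,I-2,II-1,II-2,II-3]: 3 consistent

I-1 ∈ {BB TT, BB Tt, Bb TT, Bb Tt}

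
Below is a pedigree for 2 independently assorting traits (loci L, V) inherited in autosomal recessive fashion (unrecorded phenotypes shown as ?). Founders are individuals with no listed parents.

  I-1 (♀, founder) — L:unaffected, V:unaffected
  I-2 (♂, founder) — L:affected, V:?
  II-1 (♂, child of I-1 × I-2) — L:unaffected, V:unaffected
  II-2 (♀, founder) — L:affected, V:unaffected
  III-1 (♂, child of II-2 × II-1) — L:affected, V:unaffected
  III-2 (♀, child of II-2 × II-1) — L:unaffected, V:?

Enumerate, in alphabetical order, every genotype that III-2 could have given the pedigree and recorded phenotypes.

III-2 ∈ {Ll VV, Ll Vv, Ll vv}

L/I-1 un ·: LL|Ll
L/I-2 aff ·: ll
L/II-1 un I-1×I-2: Ll
L/II-2 aff ·: ll
L/III-1 aff II-2×II-1: ll
L/III-2 un II-2×II-1: Ll
⇒ L over [I-1,I-2,II-1,II-2,III-1,III-2]: 2 consistent
V/I-1 un ·: VV|Vv
V/I-2 ? ·: VV|Vv|vv
V/II-1 un I-1×I-2: VV|Vv
V/II-2 un ·: VV|Vv
V/III-1 un II-2×II-1: VV|Vv
V/III-2 ? II-2×II-1: VV|Vv|vv
⇒ V over [I-1,I-2,II-1,II-2,III-1,III-2]: 70 consistent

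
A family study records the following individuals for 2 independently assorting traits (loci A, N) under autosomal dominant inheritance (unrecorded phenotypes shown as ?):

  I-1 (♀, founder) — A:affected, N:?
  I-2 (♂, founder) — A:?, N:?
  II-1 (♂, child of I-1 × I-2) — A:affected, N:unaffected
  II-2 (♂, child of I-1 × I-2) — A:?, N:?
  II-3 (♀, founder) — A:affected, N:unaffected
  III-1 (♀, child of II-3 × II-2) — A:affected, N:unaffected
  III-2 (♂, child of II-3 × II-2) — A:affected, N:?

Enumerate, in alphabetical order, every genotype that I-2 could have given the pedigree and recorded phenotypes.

A/I-1 aff ·: Aa|AA
A/I-2 ? ·: aa|Aa|AA
A/II-1 aff I-1×I-2: Aa|AA
A/II-2 ? I-1×I-2: aa|Aa|AA
A/II-3 aff ·: Aa|AA
A/III-1 aff II-3×II-2: Aa|AA
A/III-2 aff II-3×II-2: Aa|AA
⇒ A over [I-1,I-2,II-1,II-2,II-3,III-1,III-2]: 105 consistent
N/I-1 ? ·: nn|Nn
N/I-2 ? ·: nn|Nn
N/II-1 un I-1×I-2: nn
N/II-2 ? I-1×I-2: nn|Nn
N/II-3 un ·: nn
N/III-1 un II-3×II-2: nn
N/III-2 ? II-3×II-2: nn|Nn
⇒ N over [I-1,I-2,II-1,II-2,II-3,III-1,III-2]: 10 consistent

I-2 ∈ {AA Nn, AA nn, Aa Nn, Aa nn, aa Nn, aa nn}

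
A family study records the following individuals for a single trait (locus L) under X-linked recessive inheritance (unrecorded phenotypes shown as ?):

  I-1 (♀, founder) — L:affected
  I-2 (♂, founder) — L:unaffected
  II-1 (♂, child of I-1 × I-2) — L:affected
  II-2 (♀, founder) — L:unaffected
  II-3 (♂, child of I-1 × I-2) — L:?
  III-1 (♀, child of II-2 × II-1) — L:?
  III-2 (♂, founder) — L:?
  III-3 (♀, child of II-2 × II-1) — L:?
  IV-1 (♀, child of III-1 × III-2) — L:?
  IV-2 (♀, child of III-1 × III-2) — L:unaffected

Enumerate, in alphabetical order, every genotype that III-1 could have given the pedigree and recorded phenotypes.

III-1 ∈ {X^LX^l, X^lX^l}

L/I-1 aff ·: X^lX^l
L/I-2 un ·: X^LY
L/II-1 aff I-1×I-2: X^lY
L/II-2 un ·: X^LX^L|X^LX^l
L/II-3 ? I-1×I-2: X^lY
L/III-1 ? II-2×II-1: X^LX^l|X^lX^l
L/III-2 ? ·: X^LY|X^lY
L/III-3 ? II-2×II-1: X^LX^l|X^lX^l
L/IV-1 ? III-1×III-2: X^LX^L|X^LX^l|X^lX^l
L/IV-2 un III-1×III-2: X^LX^L|X^LX^l
⇒ L over [I-1,I-2,II-1,II-2,II-3,III-1,III-2,III-3,IV-1,IV-2]: 20 consistent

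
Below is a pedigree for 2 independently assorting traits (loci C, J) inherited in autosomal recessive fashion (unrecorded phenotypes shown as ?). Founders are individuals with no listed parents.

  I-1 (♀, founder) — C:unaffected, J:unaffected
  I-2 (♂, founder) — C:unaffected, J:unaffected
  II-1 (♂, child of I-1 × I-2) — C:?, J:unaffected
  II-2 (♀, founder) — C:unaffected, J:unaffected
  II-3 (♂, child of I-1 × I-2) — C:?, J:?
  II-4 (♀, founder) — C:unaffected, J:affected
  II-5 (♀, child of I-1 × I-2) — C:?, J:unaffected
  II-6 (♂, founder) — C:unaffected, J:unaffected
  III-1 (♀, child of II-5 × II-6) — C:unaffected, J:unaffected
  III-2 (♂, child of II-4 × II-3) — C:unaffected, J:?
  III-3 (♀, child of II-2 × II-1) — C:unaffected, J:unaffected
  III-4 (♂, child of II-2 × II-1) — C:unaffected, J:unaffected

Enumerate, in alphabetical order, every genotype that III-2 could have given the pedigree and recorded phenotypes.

C/I-1 un ·: CC|Cc
C/I-2 un ·: CC|Cc
C/II-1 ? I-1×I-2: CC|Cc|cc
C/II-2 un ·: CC|Cc
C/II-3 ? I-1×I-2: CC|Cc|cc
C/II-4 un ·: CC|Cc
C/II-5 ? I-1×I-2: CC|Cc|cc
C/II-6 un ·: CC|Cc
C/III-1 un II-5×II-6: CC|Cc
C/III-2 un II-4×II-3: CC|Cc
C/III-3 un II-2×II-1: CC|Cc
C/III-4 un II-2×II-1: CC|Cc
⇒ C over [I-1,I-2,II-1,II-2,II-3,II-4,II-5,II-6,III-1,III-2,III-3,III-4]: 2534 consistent
J/I-1 un ·: JJ|Jj
J/I-2 un ·: JJ|Jj
J/II-1 un I-1×I-2: JJ|Jj
J/II-2 un ·: JJ|Jj
J/II-3 ? I-1×I-2: JJ|Jj|jj
J/II-4 aff ·: jj
J/II-5 un I-1×I-2: JJ|Jj
J/II-6 un ·: JJ|Jj
J/III-1 un II-5×II-6: JJ|Jj
J/III-2 ? II-4×II-3: Jj|jj
J/III-3 un II-2×II-1: JJ|Jj
J/III-4 un II-2×II-1: JJ|Jj
⇒ J over [I-1,I-2,II-1,II-2,II-3,II-4,II-5,II-6,III-1,III-2,III-3,III-4]: 925 consistent

III-2 ∈ {CC Jj, CC jj, Cc Jj, Cc jj}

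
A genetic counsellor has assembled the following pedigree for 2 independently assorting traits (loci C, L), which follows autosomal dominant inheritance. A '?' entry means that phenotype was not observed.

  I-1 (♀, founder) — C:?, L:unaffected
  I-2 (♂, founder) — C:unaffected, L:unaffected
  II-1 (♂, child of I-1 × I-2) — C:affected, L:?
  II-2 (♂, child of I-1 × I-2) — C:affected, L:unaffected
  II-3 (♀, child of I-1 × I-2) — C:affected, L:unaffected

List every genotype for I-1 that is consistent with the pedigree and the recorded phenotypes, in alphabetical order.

I-1 ∈ {CC ll, Cc ll}

C/I-1 ? ·: Cc|CC
C/I-2 un ·: cc
C/II-1 aff I-1×I-2: Cc
C/II-2 aff I-1×I-2: Cc
C/II-3 aff I-1×I-2: Cc
⇒ C over [I-1,I-2,II-1,II-2,II-3]: 2 consistent
L/I-1 un ·: ll
L/I-2 un ·: ll
L/II-1 ? I-1×I-2: ll
L/II-2 un I-1×I-2: ll
L/II-3 un I-1×I-2: ll
⇒ L over [I-1,I-2,II-1,II-2,II-3]: 1 consistent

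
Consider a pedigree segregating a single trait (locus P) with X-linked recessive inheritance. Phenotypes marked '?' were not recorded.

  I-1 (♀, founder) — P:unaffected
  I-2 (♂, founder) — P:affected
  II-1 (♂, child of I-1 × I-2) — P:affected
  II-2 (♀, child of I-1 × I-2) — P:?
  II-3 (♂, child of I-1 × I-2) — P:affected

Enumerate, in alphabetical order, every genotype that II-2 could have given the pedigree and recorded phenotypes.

II-2 ∈ {X^PX^p, X^pX^p}

P/I-1 un ·: X^PX^p
P/I-2 aff ·: X^pY
P/II-1 aff I-1×I-2: X^pY
P/II-2 ? I-1×I-2: X^PX^p|X^pX^p
P/II-3 aff I-1×I-2: X^pY
⇒ P over [I-1,I-2,II-1,II-2,II-3]: 2 consistent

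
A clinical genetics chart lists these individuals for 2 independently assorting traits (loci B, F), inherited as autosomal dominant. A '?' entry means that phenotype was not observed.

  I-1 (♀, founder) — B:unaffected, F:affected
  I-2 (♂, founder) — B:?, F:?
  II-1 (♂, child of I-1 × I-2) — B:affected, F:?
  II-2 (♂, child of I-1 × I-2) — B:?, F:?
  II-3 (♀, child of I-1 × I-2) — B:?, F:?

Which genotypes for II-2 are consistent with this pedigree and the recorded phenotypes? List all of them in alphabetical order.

B/I-1 un ·: bb
B/I-2 ? ·: Bb|BB
B/II-1 aff I-1×I-2: Bb
B/II-2 ? I-1×I-2: bb|Bb
B/II-3 ? I-1×I-2: bb|Bb
⇒ B over [I-1,I-2,II-1,II-2,II-3]: 5 consistent
F/I-1 aff ·: Ff|FF
F/I-2 ? ·: ff|Ff|FF
F/II-1 ? I-1×I-2: ff|Ff|FF
F/II-2 ? I-1×I-2: ff|Ff|FF
F/II-3 ? I-1×I-2: ff|Ff|FF
⇒ F over [I-1,I-2,II-1,II-2,II-3]: 53 consistent

II-2 ∈ {Bb FF, Bb Ff, Bb ff, bb FF, bb Ff, bb ff}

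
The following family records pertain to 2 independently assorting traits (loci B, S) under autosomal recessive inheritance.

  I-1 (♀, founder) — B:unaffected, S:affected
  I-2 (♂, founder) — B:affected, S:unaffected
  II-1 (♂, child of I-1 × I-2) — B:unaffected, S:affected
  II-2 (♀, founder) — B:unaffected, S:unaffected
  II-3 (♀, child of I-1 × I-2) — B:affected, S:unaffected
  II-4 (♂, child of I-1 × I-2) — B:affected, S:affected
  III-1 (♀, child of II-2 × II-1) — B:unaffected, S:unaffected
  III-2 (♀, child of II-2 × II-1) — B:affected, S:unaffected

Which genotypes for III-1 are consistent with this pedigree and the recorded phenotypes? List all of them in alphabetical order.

B/I-1 un ·: Bb
B/I-2 aff ·: bb
B/II-1 un I-1×I-2: Bb
B/II-2 un ·: Bb
B/II-3 aff I-1×I-2: bb
B/II-4 aff I-1×I-2: bb
B/III-1 un II-2×II-1: BB|Bb
B/III-2 aff II-2×II-1: bb
⇒ B over [I-1,I-2,II-1,II-2,II-3,II-4,III-1,III-2]: 2 consistent
S/I-1 aff ·: ss
S/I-2 un ·: Ss
S/II-1 aff I-1×I-2: ss
S/II-2 un ·: SS|Ss
S/II-3 un I-1×I-2: Ss
S/II-4 aff I-1×I-2: ss
S/III-1 un II-2×II-1: Ss
S/III-2 un II-2×II-1: Ss
⇒ S over [I-1,I-2,II-1,II-2,II-3,II-4,III-1,III-2]: 2 consistent

III-1 ∈ {BB Ss, Bb Ss}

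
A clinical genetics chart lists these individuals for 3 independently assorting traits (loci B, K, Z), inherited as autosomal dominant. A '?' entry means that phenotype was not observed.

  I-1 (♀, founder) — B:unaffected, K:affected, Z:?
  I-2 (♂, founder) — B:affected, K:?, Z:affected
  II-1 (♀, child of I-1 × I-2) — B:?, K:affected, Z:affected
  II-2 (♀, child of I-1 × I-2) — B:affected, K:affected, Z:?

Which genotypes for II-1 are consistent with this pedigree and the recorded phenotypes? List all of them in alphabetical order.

II-1 ∈ {Bb KK ZZ, Bb KK Zz, Bb Kk ZZ, Bb Kk Zz, bb KK ZZ, bb KK Zz, bb Kk ZZ, bb Kk Zz}

B/I-1 un ·: bb
B/I-2 aff ·: Bb|BB
B/II-1 ? I-1×I-2: bb|Bb
B/II-2 aff I-1×I-2: Bb
⇒ B over [I-1,I-2,II-1,II-2]: 3 consistent
K/I-1 aff ·: Kk|KK
K/I-2 ? ·: kk|Kk|KK
K/II-1 aff I-1×I-2: Kk|KK
K/II-2 aff I-1×I-2: Kk|KK
⇒ K over [I-1,I-2,II-1,II-2]: 15 consistent
Z/I-1 ? ·: zz|Zz|ZZ
Z/I-2 aff ·: Zz|ZZ
Z/II-1 aff I-1×I-2: Zz|ZZ
Z/II-2 ? I-1×I-2: zz|Zz|ZZ
⇒ Z over [I-1,I-2,II-1,II-2]: 18 consistent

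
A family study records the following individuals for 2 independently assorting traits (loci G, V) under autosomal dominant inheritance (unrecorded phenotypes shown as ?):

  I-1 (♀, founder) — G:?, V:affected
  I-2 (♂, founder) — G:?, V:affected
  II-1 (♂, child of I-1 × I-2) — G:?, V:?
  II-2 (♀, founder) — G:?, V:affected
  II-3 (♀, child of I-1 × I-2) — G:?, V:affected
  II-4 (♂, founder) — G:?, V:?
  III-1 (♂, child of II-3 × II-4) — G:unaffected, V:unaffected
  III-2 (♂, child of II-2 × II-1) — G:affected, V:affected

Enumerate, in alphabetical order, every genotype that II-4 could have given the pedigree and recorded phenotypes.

II-4 ∈ {Gg Vv, Gg vv, gg Vv, gg vv}

G/I-1 ? ·: gg|Gg|GG
G/I-2 ? ·: gg|Gg|GG
G/II-1 ? I-1×I-2: gg|Gg|GG
G/II-2 ? ·: gg|Gg|GG
G/II-3 ? I-1×I-2: gg|Gg
G/II-4 ? ·: gg|Gg
G/III-1 un II-3×II-4: gg
G/III-2 aff II-2×II-1: Gg|GG
⇒ G over [I-1,I-2,II-1,II-2,II-3,II-4,III-1,III-2]: 160 consistent
V/I-1 aff ·: Vv|VV
V/I-2 aff ·: Vv|VV
V/II-1 ? I-1×I-2: vv|Vv|VV
V/II-2 aff ·: Vv|VV
V/II-3 aff I-1×I-2: Vv
V/II-4 ? ·: vv|Vv
V/III-1 un II-3×II-4: vv
V/III-2 aff II-2×II-1: Vv|VV
⇒ V over [I-1,I-2,II-1,II-2,II-3,II-4,III-1,III-2]: 46 consistent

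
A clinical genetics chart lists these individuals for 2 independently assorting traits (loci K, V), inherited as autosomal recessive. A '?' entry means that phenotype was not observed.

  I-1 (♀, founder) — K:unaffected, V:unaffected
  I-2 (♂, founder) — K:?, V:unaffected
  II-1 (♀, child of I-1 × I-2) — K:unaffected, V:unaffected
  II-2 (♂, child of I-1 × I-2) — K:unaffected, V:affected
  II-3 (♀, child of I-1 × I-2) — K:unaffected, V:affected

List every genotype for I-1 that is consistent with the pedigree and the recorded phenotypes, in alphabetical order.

K/I-1 un ·: KK|Kk
K/I-2 ? ·: KK|Kk|kk
K/II-1 un I-1×I-2: KK|Kk
K/II-2 un I-1×I-2: KK|Kk
K/II-3 un I-1×I-2: KK|Kk
⇒ K over [I-1,I-2,II-1,II-2,II-3]: 27 consistent
V/I-1 un ·: Vv
V/I-2 un ·: Vv
V/II-1 un I-1×I-2: VV|Vv
V/II-2 aff I-1×I-2: vv
V/II-3 aff I-1×I-2: vv
⇒ V over [I-1,I-2,II-1,II-2,II-3]: 2 consistent

I-1 ∈ {KK Vv, Kk Vv}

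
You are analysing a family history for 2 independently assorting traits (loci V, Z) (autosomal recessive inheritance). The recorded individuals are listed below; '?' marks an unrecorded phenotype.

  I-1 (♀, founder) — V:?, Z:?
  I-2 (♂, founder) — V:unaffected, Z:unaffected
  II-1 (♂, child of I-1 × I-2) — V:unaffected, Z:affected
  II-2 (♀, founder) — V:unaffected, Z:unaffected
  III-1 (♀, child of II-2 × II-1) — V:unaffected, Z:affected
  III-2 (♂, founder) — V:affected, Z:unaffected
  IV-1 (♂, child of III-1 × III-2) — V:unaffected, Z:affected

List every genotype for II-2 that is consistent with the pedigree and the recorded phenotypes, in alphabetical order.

V/I-1 ? ·: VV|Vv|vv
V/I-2 un ·: VV|Vv
V/II-1 un I-1×I-2: VV|Vv
V/II-2 un ·: VV|Vv
V/III-1 un II-2×II-1: VV|Vv
V/III-2 aff ·: vv
V/IV-1 un III-1×III-2: Vv
⇒ V over [I-1,I-2,II-1,II-2,III-1,III-2,IV-1]: 32 consistent
Z/I-1 ? ·: Zz|zz
Z/I-2 un ·: Zz
Z/II-1 aff I-1×I-2: zz
Z/II-2 un ·: Zz
Z/III-1 aff II-2×II-1: zz
Z/III-2 un ·: Zz
Z/IV-1 aff III-1×III-2: zz
⇒ Z over [I-1,I-2,II-1,II-2,III-1,III-2,IV-1]: 2 consistent

II-2 ∈ {VV Zz, Vv Zz}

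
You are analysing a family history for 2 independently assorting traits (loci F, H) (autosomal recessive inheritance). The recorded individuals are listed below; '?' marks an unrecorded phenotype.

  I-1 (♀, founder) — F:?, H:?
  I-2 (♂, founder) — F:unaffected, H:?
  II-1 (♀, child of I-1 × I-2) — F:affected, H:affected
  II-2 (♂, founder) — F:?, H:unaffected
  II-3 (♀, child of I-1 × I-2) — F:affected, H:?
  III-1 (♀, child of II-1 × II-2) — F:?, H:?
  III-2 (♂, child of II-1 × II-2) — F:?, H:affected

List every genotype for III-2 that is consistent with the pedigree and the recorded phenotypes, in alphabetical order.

F/I-1 ? ·: Ff|ff
F/I-2 un ·: Ff
F/II-1 aff I-1×I-2: ff
F/II-2 ? ·: FF|Ff|ff
F/II-3 aff I-1×I-2: ff
F/III-1 ? II-1×II-2: Ff|ff
F/III-2 ? II-1×II-2: Ff|ff
⇒ F over [I-1,I-2,II-1,II-2,II-3,III-1,III-2]: 12 consistent
H/I-1 ? ·: Hh|hh
H/I-2 ? ·: Hh|hh
H/II-1 aff I-1×I-2: hh
H/II-2 un ·: Hh
H/II-3 ? I-1×I-2: HH|Hh|hh
H/III-1 ? II-1×II-2: Hh|hh
H/III-2 aff II-1×II-2: hh
⇒ H over [I-1,I-2,II-1,II-2,II-3,III-1,III-2]: 16 consistent

III-2 ∈ {Ff hh, ff hh}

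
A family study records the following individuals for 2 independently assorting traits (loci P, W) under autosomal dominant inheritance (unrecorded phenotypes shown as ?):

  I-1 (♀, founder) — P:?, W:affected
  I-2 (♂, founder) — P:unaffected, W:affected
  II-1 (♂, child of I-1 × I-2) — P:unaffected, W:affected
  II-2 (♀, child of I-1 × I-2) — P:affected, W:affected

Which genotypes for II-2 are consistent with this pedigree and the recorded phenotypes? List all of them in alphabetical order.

P/I-1 ? ·: Pp
P/I-2 un ·: pp
P/II-1 un I-1×I-2: pp
P/II-2 aff I-1×I-2: Pp
⇒ P over [I-1,I-2,II-1,II-2]: 1 consistent
W/I-1 aff ·: Ww|WW
W/I-2 aff ·: Ww|WW
W/II-1 aff I-1×I-2: Ww|WW
W/II-2 aff I-1×I-2: Ww|WW
⇒ W over [I-1,I-2,II-1,II-2]: 13 consistent

II-2 ∈ {Pp WW, Pp Ww}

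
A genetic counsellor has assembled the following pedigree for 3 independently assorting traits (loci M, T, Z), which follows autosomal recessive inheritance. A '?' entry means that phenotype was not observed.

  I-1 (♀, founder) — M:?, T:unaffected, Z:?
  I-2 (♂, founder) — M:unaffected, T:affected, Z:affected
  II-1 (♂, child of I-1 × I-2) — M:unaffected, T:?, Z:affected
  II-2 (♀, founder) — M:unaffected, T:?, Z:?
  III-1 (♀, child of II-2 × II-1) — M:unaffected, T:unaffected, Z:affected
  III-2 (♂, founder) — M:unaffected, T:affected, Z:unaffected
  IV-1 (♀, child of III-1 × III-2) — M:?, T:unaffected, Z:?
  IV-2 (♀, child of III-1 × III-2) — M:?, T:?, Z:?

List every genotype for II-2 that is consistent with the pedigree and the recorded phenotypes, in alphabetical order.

M/I-1 ? ·: MM|Mm|mm
M/I-2 un ·: MM|Mm
M/II-1 un I-1×I-2: MM|Mm
M/II-2 un ·: MM|Mm
M/III-1 un II-2×II-1: MM|Mm
M/III-2 un ·: MM|Mm
M/IV-1 ? III-1×III-2: MM|Mm|mm
M/IV-2 ? III-1×III-2: MM|Mm|mm
⇒ M over [I-1,I-2,II-1,II-2,III-1,III-2,IV-1,IV-2]: 272 consistent
T/I-1 un ·: TT|Tt
T/I-2 aff ·: tt
T/II-1 ? I-1×I-2: Tt|tt
T/II-2 ? ·: TT|Tt|tt
T/III-1 un II-2×II-1: TT|Tt
T/III-2 aff ·: tt
T/IV-1 un III-1×III-2: Tt
T/IV-2 ? III-1×III-2: Tt|tt
⇒ T over [I-1,I-2,II-1,II-2,III-1,III-2,IV-1,IV-2]: 20 consistent
Z/I-1 ? ·: Zz|zz
Z/I-2 aff ·: zz
Z/II-1 aff I-1×I-2: zz
Z/II-2 ? ·: Zz|zz
Z/III-1 aff II-2×II-1: zz
Z/III-2 un ·: ZZ|Zz
Z/IV-1 ? III-1×III-2: Zz|zz
Z/IV-2 ? III-1×III-2: Zz|zz
⇒ Z over [I-1,I-2,II-1,II-2,III-1,III-2,IV-1,IV-2]: 20 consistent

II-2 ∈ {MM TT Zz, MM TT zz, MM Tt Zz, MM Tt zz, MM tt Zz, MM tt zz, Mm TT Zz, Mm TT zz, Mm Tt Zz, Mm Tt zz, Mm tt Zz, Mm tt zz}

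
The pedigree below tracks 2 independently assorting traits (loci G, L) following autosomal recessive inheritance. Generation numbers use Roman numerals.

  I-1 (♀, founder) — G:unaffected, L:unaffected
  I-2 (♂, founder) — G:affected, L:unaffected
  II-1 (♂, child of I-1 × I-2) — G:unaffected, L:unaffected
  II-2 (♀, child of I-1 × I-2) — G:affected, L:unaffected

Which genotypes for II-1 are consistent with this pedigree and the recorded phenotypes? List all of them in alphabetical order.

G/I-1 un ·: Gg
G/I-2 aff ·: gg
G/II-1 un I-1×I-2: Gg
G/II-2 aff I-1×I-2: gg
⇒ G over [I-1,I-2,II-1,II-2]: 1 consistent
L/I-1 un ·: LL|Ll
L/I-2 un ·: LL|Ll
L/II-1 un I-1×I-2: LL|Ll
L/II-2 un I-1×I-2: LL|Ll
⇒ L over [I-1,I-2,II-1,II-2]: 13 consistent

II-1 ∈ {Gg LL, Gg Ll}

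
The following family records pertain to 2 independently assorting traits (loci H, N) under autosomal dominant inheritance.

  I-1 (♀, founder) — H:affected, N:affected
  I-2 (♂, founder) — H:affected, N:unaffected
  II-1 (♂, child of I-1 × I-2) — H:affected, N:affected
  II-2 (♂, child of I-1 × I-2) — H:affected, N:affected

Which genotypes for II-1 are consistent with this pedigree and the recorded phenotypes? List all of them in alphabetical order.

H/I-1 aff ·: Hh|HH
H/I-2 aff ·: Hh|HH
H/II-1 aff I-1×I-2: Hh|HH
H/II-2 aff I-1×I-2: Hh|HH
⇒ H over [I-1,I-2,II-1,II-2]: 13 consistent
N/I-1 aff ·: Nn|NN
N/I-2 un ·: nn
N/II-1 aff I-1×I-2: Nn
N/II-2 aff I-1×I-2: Nn
⇒ N over [I-1,I-2,II-1,II-2]: 2 consistent

II-1 ∈ {HH Nn, Hh Nn}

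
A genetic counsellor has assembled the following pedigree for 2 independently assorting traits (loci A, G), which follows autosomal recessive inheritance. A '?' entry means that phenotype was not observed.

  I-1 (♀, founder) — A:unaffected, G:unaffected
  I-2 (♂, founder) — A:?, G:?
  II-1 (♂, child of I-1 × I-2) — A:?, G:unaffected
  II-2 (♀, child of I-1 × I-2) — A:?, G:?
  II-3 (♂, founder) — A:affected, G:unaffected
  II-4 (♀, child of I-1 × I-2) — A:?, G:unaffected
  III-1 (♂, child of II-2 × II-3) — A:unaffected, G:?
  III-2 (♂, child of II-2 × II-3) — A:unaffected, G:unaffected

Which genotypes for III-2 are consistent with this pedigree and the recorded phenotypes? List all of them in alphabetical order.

III-2 ∈ {Aa GG, Aa Gg}

A/I-1 un ·: AA|Aa
A/I-2 ? ·: AA|Aa|aa
A/II-1 ? I-1×I-2: AA|Aa|aa
A/II-2 ? I-1×I-2: AA|Aa
A/II-3 aff ·: aa
A/II-4 ? I-1×I-2: AA|Aa|aa
A/III-1 un II-2×II-3: Aa
A/III-2 un II-2×II-3: Aa
⇒ A over [I-1,I-2,II-1,II-2,II-3,II-4,III-1,III-2]: 40 consistent
G/I-1 un ·: GG|Gg
G/I-2 ? ·: GG|Gg|gg
G/II-1 un I-1×I-2: GG|Gg
G/II-2 ? I-1×I-2: GG|Gg|gg
G/II-3 un ·: GG|Gg
G/II-4 un I-1×I-2: GG|Gg
G/III-1 ? II-2×II-3: GG|Gg|gg
G/III-2 un II-2×II-3: GG|Gg
⇒ G over [I-1,I-2,II-1,II-2,II-3,II-4,III-1,III-2]: 220 consistent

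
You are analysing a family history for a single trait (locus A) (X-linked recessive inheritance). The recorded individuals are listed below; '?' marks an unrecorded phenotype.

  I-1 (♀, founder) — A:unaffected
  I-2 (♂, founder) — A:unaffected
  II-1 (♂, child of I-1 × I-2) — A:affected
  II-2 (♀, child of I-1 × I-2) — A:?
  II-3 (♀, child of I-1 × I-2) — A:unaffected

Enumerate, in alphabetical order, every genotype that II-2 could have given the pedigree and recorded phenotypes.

A/I-1 un ·: X^AX^a
A/I-2 un ·: X^AY
A/II-1 aff I-1×I-2: X^aY
A/II-2 ? I-1×I-2: X^AX^A|X^AX^a
A/II-3 un I-1×I-2: X^AX^A|X^AX^a
⇒ A over [I-1,I-2,II-1,II-2,II-3]: 4 consistent

II-2 ∈ {X^AX^A, X^AX^a}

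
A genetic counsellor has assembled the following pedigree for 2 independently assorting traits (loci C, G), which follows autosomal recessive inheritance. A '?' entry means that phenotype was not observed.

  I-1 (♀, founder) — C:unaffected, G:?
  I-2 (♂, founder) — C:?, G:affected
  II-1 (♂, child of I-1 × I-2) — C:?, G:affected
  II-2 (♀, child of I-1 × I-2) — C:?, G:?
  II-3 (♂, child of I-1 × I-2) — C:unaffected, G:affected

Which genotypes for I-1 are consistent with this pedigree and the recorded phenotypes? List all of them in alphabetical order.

C/I-1 un ·: CC|Cc
C/I-2 ? ·: CC|Cc|cc
C/II-1 ? I-1×I-2: CC|Cc|cc
C/II-2 ? I-1×I-2: CC|Cc|cc
C/II-3 un I-1×I-2: CC|Cc
⇒ C over [I-1,I-2,II-1,II-2,II-3]: 40 consistent
G/I-1 ? ·: Gg|gg
G/I-2 aff ·: gg
G/II-1 aff I-1×I-2: gg
G/II-2 ? I-1×I-2: Gg|gg
G/II-3 aff I-1×I-2: gg
⇒ G over [I-1,I-2,II-1,II-2,II-3]: 3 consistent

I-1 ∈ {CC Gg, CC gg, Cc Gg, Cc gg}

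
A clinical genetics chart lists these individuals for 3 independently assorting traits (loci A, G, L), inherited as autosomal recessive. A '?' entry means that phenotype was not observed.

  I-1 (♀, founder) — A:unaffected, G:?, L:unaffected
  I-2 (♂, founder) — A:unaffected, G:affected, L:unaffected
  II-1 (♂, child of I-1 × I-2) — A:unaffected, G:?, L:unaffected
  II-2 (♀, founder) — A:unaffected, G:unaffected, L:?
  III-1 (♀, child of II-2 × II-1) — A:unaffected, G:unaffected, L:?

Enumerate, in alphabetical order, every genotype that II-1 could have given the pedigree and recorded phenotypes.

II-1 ∈ {AA Gg LL, AA Gg Ll, AA gg LL, AA gg Ll, Aa Gg LL, Aa Gg Ll, Aa gg LL, Aa gg Ll}

A/I-1 un ·: AA|Aa
A/I-2 un ·: AA|Aa
A/II-1 un I-1×I-2: AA|Aa
A/II-2 un ·: AA|Aa
A/III-1 un II-2×II-1: AA|Aa
⇒ A over [I-1,I-2,II-1,II-2,III-1]: 24 consistent
G/I-1 ? ·: GG|Gg|gg
G/I-2 aff ·: gg
G/II-1 ? I-1×I-2: Gg|gg
G/II-2 un ·: GG|Gg
G/III-1 un II-2×II-1: GG|Gg
⇒ G over [I-1,I-2,II-1,II-2,III-1]: 12 consistent
L/I-1 un ·: LL|Ll
L/I-2 un ·: LL|Ll
L/II-1 un I-1×I-2: LL|Ll
L/II-2 ? ·: LL|Ll|ll
L/III-1 ? II-2×II-1: LL|Ll|ll
⇒ L over [I-1,I-2,II-1,II-2,III-1]: 37 consistent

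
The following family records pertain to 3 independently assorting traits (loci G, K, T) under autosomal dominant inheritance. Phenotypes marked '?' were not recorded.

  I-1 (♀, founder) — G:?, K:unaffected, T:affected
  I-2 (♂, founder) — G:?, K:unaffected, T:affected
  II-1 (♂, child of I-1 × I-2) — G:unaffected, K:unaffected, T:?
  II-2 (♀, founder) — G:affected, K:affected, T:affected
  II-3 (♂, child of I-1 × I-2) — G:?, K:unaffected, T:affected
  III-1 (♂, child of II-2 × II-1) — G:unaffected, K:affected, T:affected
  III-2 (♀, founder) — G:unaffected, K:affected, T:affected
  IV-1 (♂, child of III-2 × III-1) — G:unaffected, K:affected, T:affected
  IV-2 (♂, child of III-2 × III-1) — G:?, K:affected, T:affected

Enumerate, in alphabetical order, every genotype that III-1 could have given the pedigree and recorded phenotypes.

G/I-1 ? ·: gg|Gg
G/I-2 ? ·: gg|Gg
G/II-1 un I-1×I-2: gg
G/II-2 aff ·: Gg
G/II-3 ? I-1×I-2: gg|Gg|GG
G/III-1 un II-2×II-1: gg
G/III-2 un ·: gg
G/IV-1 un III-2×III-1: gg
G/IV-2 ? III-2×III-1: gg
⇒ G over [I-1,I-2,II-1,II-2,II-3,III-1,III-2,IV-1,IV-2]: 8 consistent
K/I-1 un ·: kk
K/I-2 un ·: kk
K/II-1 un I-1×I-2: kk
K/II-2 aff ·: Kk|KK
K/II-3 un I-1×I-2: kk
K/III-1 aff II-2×II-1: Kk
K/III-2 aff ·: Kk|KK
K/IV-1 aff III-2×III-1: Kk|KK
K/IV-2 aff III-2×III-1: Kk|KK
⇒ K over [I-1,I-2,II-1,II-2,II-3,III-1,III-2,IV-1,IV-2]: 16 consistent
T/I-1 aff ·: Tt|TT
T/I-2 aff ·: Tt|TT
T/II-1 ? I-1×I-2: tt|Tt|TT
T/II-2 aff ·: Tt|TT
T/II-3 aff I-1×I-2: Tt|TT
T/III-1 aff II-2×II-1: Tt|TT
T/III-2 aff ·: Tt|TT
T/IV-1 aff III-2×III-1: Tt|TT
T/IV-2 aff III-2×III-1: Tt|TT
⇒ T over [I-1,I-2,II-1,II-2,II-3,III-1,III-2,IV-1,IV-2]: 314 consistent

III-1 ∈ {gg Kk TT, gg Kk Tt}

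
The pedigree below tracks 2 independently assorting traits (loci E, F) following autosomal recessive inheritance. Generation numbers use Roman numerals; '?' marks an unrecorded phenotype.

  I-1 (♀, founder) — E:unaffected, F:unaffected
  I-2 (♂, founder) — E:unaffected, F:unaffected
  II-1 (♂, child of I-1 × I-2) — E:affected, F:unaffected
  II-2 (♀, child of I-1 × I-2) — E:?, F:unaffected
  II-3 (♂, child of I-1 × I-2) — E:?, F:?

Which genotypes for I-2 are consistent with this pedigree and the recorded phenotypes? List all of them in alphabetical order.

I-2 ∈ {Ee FF, Ee Ff}

E/I-1 un ·: Ee
E/I-2 un ·: Ee
E/II-1 aff I-1×I-2: ee
E/II-2 ? I-1×I-2: EE|Ee|ee
E/II-3 ? I-1×I-2: EE|Ee|ee
⇒ E over [I-1,I-2,II-1,II-2,II-3]: 9 consistent
F/I-1 un ·: FF|Ff
F/I-2 un ·: FF|Ff
F/II-1 un I-1×I-2: FF|Ff
F/II-2 un I-1×I-2: FF|Ff
F/II-3 ? I-1×I-2: FF|Ff|ff
⇒ F over [I-1,I-2,II-1,II-2,II-3]: 29 consistent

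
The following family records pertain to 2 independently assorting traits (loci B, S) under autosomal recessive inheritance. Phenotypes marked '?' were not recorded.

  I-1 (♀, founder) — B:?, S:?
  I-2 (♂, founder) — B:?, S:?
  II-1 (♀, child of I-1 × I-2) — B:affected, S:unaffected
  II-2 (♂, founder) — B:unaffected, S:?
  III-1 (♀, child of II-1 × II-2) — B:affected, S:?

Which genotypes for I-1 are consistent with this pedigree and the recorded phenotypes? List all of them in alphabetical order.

I-1 ∈ {Bb SS, Bb Ss, Bb ss, bb SS, bb Ss, bb ss}

B/I-1 ? ·: Bb|bb
B/I-2 ? ·: Bb|bb
B/II-1 aff I-1×I-2: bb
B/II-2 un ·: Bb
B/III-1 aff II-1×II-2: bb
⇒ B over [I-1,I-2,II-1,II-2,III-1]: 4 consistent
S/I-1 ? ·: SS|Ss|ss
S/I-2 ? ·: SS|Ss|ss
S/II-1 un I-1×I-2: SS|Ss
S/II-2 ? ·: SS|Ss|ss
S/III-1 ? II-1×II-2: SS|Ss|ss
⇒ S over [I-1,I-2,II-1,II-2,III-1]: 65 consistent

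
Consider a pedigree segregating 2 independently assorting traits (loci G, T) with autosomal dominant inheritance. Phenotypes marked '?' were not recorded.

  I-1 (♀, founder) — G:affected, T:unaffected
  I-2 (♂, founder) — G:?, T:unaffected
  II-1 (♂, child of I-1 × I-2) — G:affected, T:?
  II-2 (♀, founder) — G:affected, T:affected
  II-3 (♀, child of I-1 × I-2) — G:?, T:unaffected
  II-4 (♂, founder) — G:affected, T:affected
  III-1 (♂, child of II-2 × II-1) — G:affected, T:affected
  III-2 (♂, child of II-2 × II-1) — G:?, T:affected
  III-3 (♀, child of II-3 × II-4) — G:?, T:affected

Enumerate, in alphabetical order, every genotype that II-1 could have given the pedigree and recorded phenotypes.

G/I-1 aff ·: Gg|GG
G/I-2 ? ·: gg|Gg|GG
G/II-1 aff I-1×I-2: Gg|GG
G/II-2 aff ·: Gg|GG
G/II-3 ? I-1×I-2: gg|Gg|GG
G/II-4 aff ·: Gg|GG
G/III-1 aff II-2×II-1: Gg|GG
G/III-2 ? II-2×II-1: gg|Gg|GG
G/III-3 ? II-3×II-4: gg|Gg|GG
⇒ G over [I-1,I-2,II-1,II-2,II-3,II-4,III-1,III-2,III-3]: 550 consistent
T/I-1 un ·: tt
T/I-2 un ·: tt
T/II-1 ? I-1×I-2: tt
T/II-2 aff ·: Tt|TT
T/II-3 un I-1×I-2: tt
T/II-4 aff ·: Tt|TT
T/III-1 aff II-2×II-1: Tt
T/III-2 aff II-2×II-1: Tt
T/III-3 aff II-3×II-4: Tt
⇒ T over [I-1,I-2,II-1,II-2,II-3,II-4,III-1,III-2,III-3]: 4 consistent

II-1 ∈ {GG tt, Gg tt}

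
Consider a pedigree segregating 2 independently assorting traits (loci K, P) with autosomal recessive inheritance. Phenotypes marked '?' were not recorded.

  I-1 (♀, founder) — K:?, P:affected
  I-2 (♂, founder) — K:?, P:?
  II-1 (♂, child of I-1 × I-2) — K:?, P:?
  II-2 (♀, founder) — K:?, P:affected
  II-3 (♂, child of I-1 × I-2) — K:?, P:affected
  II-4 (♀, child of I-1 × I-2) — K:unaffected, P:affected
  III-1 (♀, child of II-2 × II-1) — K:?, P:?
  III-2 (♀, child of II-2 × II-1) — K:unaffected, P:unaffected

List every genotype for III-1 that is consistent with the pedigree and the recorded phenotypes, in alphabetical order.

III-1 ∈ {KK Pp, KK pp, Kk Pp, Kk pp, kk Pp, kk pp}

K/I-1 ? ·: KK|Kk|kk
K/I-2 ? ·: KK|Kk|kk
K/II-1 ? I-1×I-2: KK|Kk|kk
K/II-2 ? ·: KK|Kk|kk
K/II-3 ? I-1×I-2: KK|Kk|kk
K/II-4 un I-1×I-2: KK|Kk
K/III-1 ? II-2×II-1: KK|Kk|kk
K/III-2 un II-2×II-1: KK|Kk
⇒ K over [I-1,I-2,II-1,II-2,II-3,II-4,III-1,III-2]: 360 consistent
P/I-1 aff ·: pp
P/I-2 ? ·: Pp
P/II-1 ? I-1×I-2: Pp
P/II-2 aff ·: pp
P/II-3 aff I-1×I-2: pp
P/II-4 aff I-1×I-2: pp
P/III-1 ? II-2×II-1: Pp|pp
P/III-2 un II-2×II-1: Pp
⇒ P over [I-1,I-2,II-1,II-2,II-3,II-4,III-1,III-2]: 2 consistent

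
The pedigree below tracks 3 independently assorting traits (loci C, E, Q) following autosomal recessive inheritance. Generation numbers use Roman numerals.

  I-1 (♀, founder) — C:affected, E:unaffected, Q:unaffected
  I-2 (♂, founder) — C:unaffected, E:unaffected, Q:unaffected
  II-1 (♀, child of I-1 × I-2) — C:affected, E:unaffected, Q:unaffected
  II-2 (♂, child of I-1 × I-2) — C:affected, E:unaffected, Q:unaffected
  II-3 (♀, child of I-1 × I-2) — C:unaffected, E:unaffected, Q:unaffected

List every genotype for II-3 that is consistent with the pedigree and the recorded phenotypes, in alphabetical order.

II-3 ∈ {Cc EE QQ, Cc EE Qq, Cc Ee QQ, Cc Ee Qq}

C/I-1 aff ·: cc
C/I-2 un ·: Cc
C/II-1 aff I-1×I-2: cc
C/II-2 aff I-1×I-2: cc
C/II-3 un I-1×I-2: Cc
⇒ C over [I-1,I-2,II-1,II-2,II-3]: 1 consistent
E/I-1 un ·: EE|Ee
E/I-2 un ·: EE|Ee
E/II-1 un I-1×I-2: EE|Ee
E/II-2 un I-1×I-2: EE|Ee
E/II-3 un I-1×I-2: EE|Ee
⇒ E over [I-1,I-2,II-1,II-2,II-3]: 25 consistent
Q/I-1 un ·: QQ|Qq
Q/I-2 un ·: QQ|Qq
Q/II-1 un I-1×I-2: QQ|Qq
Q/II-2 un I-1×I-2: QQ|Qq
Q/II-3 un I-1×I-2: QQ|Qq
⇒ Q over [I-1,I-2,II-1,II-2,II-3]: 25 consistent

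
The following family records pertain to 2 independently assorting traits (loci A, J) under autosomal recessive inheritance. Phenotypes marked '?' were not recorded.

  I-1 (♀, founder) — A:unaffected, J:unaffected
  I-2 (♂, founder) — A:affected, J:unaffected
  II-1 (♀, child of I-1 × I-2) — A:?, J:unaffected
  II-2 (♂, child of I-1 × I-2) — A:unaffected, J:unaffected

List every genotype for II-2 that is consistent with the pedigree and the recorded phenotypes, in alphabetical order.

II-2 ∈ {Aa JJ, Aa Jj}

A/I-1 un ·: AA|Aa
A/I-2 aff ·: aa
A/II-1 ? I-1×I-2: Aa|aa
A/II-2 un I-1×I-2: Aa
⇒ A over [I-1,I-2,II-1,II-2]: 3 consistent
J/I-1 un ·: JJ|Jj
J/I-2 un ·: JJ|Jj
J/II-1 un I-1×I-2: JJ|Jj
J/II-2 un I-1×I-2: JJ|Jj
⇒ J over [I-1,I-2,II-1,II-2]: 13 consistent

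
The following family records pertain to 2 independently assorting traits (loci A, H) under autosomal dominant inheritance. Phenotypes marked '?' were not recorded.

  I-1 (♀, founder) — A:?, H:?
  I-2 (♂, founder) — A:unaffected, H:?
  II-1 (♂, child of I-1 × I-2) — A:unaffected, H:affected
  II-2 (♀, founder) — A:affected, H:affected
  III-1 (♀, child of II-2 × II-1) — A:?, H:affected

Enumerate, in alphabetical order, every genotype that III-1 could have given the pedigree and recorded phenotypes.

A/I-1 ? ·: aa|Aa
A/I-2 un ·: aa
A/II-1 un I-1×I-2: aa
A/II-2 aff ·: Aa|AA
A/III-1 ? II-2×II-1: aa|Aa
⇒ A over [I-1,I-2,II-1,II-2,III-1]: 6 consistent
H/I-1 ? ·: hh|Hh|HH
H/I-2 ? ·: hh|Hh|HH
H/II-1 aff I-1×I-2: Hh|HH
H/II-2 aff ·: Hh|HH
H/III-1 aff II-2×II-1: Hh|HH
⇒ H over [I-1,I-2,II-1,II-2,III-1]: 40 consistent

III-1 ∈ {Aa HH, Aa Hh, aa HH, aa Hh}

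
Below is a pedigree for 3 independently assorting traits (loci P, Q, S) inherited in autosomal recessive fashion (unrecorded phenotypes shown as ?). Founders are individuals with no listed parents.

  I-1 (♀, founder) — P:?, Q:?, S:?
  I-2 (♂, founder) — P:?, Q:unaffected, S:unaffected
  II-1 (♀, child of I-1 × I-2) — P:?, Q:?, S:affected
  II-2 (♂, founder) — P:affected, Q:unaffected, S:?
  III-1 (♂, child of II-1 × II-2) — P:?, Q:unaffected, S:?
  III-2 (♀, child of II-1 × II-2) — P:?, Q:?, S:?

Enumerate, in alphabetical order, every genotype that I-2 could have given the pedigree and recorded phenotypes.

P/I-1 ? ·: PP|Pp|pp
P/I-2 ? ·: PP|Pp|pp
P/II-1 ? I-1×I-2: PP|Pp|pp
P/II-2 aff ·: pp
P/III-1 ? II-1×II-2: Pp|pp
P/III-2 ? II-1×II-2: Pp|pp
⇒ P over [I-1,I-2,II-1,II-2,III-1,III-2]: 36 consistent
Q/I-1 ? ·: QQ|Qq|qq
Q/I-2 un ·: QQ|Qq
Q/II-1 ? I-1×I-2: QQ|Qq|qq
Q/II-2 un ·: QQ|Qq
Q/III-1 un II-1×II-2: QQ|Qq
Q/III-2 ? II-1×II-2: QQ|Qq|qq
⇒ Q over [I-1,I-2,II-1,II-2,III-1,III-2]: 76 consistent
S/I-1 ? ·: Ss|ss
S/I-2 un ·: Ss
S/II-1 aff I-1×I-2: ss
S/II-2 ? ·: SS|Ss|ss
S/III-1 ? II-1×II-2: Ss|ss
S/III-2 ? II-1×II-2: Ss|ss
⇒ S over [I-1,I-2,II-1,II-2,III-1,III-2]: 12 consistent

I-2 ∈ {PP QQ Ss, PP Qq Ss, Pp QQ Ss, Pp Qq Ss, pp QQ Ss, pp Qq Ss}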